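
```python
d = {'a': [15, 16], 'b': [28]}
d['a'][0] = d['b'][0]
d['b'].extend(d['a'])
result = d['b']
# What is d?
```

After line 1: d = {'a': [15, 16], 'b': [28]}
After line 2 (a[0] = b[0] = 28): d = {'a': [28, 16], 'b': [28]}
After line 3 (b.extend(a) appends [28, 16]): d = {'a': [28, 16], 'b': [28, 28, 16]}
After line 4: result = d['b'] = [28, 28, 16]

{'a': [28, 16], 'b': [28, 28, 16]}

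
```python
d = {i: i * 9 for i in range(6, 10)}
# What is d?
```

{6: 54, 7: 63, 8: 72, 9: 81}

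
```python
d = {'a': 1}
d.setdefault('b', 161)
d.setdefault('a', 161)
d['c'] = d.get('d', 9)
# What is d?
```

After line 1: d = {'a': 1}
After line 2 (setdefault adds 'b'=161): d = {'a': 1, 'b': 161}
After line 3 (setdefault 'a' no-op, already exists): d = {'a': 1, 'b': 161}
After line 4 (get('d', 9) returns default since 'd' not in d): d = {'a': 1, 'b': 161, 'c': 9}

{'a': 1, 'b': 161, 'c': 9}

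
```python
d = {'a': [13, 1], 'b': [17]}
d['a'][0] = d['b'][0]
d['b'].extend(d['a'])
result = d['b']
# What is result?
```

After line 1: d = {'a': [13, 1], 'b': [17]}
After line 2 (a[0] = b[0] = 17): d = {'a': [17, 1], 'b': [17]}
After line 3 (b.extend(a) appends [17, 1]): d = {'a': [17, 1], 'b': [17, 17, 1]}
After line 4: result = d['b'] = [17, 17, 1]

[17, 17, 1]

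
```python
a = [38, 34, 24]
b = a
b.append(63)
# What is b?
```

After line 1: a = [38, 34, 24]
After line 2 (b = a is an alias, same object): a = [38, 34, 24], b = [38, 34, 24]
After line 3 (b.append mutates the shared list): a = [38, 34, 24, 63], b = [38, 34, 24, 63]

[38, 34, 24, 63]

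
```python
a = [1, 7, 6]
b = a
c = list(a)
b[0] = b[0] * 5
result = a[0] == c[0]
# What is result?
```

After line 1: a = [1, 7, 6]
After line 2 (b = a, alias): a = [1, 7, 6], b = [1, 7, 6]
After line 3 (c = list(a) is a copy, new object): c = [1, 7, 6]
After line 4 (b[0] = 1 * 5 = 5; mutates shared a/b): a = b = [5, 7, 6], c = [1, 7, 6]
After line 5 (a[0] = 5, c[0] = 1; result = False)

False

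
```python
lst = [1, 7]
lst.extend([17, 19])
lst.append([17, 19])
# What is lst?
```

After line 1: lst = [1, 7]
After line 2 (extend unpacks [17, 19]): lst = [1, 7, 17, 19]
After line 3 (append adds [17, 19] as single element): lst = [1, 7, 17, 19, [17, 19]]

[1, 7, 17, 19, [17, 19]]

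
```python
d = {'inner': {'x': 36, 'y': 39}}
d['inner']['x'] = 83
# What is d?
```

After line 1: d = {'inner': {'x': 36, 'y': 39}}
After line 2 (inner x overwritten): d = {'inner': {'x': 83, 'y': 39}}

{'inner': {'x': 83, 'y': 39}}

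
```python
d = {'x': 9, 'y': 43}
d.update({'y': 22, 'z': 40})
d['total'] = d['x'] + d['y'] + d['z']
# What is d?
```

After line 1: d = {'x': 9, 'y': 43}
After line 2 (y overwritten, z added): d = {'x': 9, 'y': 22, 'z': 40}
After line 3 (total = 9 + 22 + 40 = 71): d = {'x': 9, 'y': 22, 'z': 40, 'total': 71}

{'x': 9, 'y': 22, 'z': 40, 'total': 71}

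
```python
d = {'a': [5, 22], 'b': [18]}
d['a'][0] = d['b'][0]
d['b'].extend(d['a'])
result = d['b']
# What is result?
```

After line 1: d = {'a': [5, 22], 'b': [18]}
After line 2 (a[0] = b[0] = 18): d = {'a': [18, 22], 'b': [18]}
After line 3 (b.extend(a) appends [18, 22]): d = {'a': [18, 22], 'b': [18, 18, 22]}
After line 4: result = d['b'] = [18, 18, 22]

[18, 18, 22]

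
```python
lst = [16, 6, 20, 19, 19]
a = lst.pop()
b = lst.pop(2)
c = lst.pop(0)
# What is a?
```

After line 1: lst = [16, 6, 20, 19, 19]
After line 2 (pop() -> a = 19): lst = [16, 6, 20, 19]
After line 3 (pop(2) -> b = 20): lst = [16, 6, 19]
After line 4 (pop(0) -> c = 16): lst = [6, 19]

19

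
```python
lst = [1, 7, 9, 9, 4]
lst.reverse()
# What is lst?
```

[4, 9, 9, 7, 1]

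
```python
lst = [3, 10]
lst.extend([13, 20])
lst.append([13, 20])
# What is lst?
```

After line 1: lst = [3, 10]
After line 2 (extend unpacks [13, 20]): lst = [3, 10, 13, 20]
After line 3 (append adds [13, 20] as single element): lst = [3, 10, 13, 20, [13, 20]]

[3, 10, 13, 20, [13, 20]]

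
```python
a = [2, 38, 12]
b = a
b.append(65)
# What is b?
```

After line 1: a = [2, 38, 12]
After line 2 (b = a is an alias, same object): a = [2, 38, 12], b = [2, 38, 12]
After line 3 (b.append mutates the shared list): a = [2, 38, 12, 65], b = [2, 38, 12, 65]

[2, 38, 12, 65]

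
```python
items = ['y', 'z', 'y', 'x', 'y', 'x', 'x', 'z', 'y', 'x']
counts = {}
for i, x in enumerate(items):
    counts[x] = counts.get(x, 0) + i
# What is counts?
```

Initial: counts = {}, items = ['y', 'z', 'y', 'x', 'y', 'x', 'x', 'z', 'y', 'x']
i=0, x='y': counts = {'y': 0}
i=1, x='z': counts = {'y': 0, 'z': 1}
i=2, x='y': counts = {'y': 2, 'z': 1}
i=3, x='x': counts = {'y': 2, 'z': 1, 'x': 3}
i=4, x='y': counts = {'y': 6, 'z': 1, 'x': 3}
i=5, x='x': counts = {'y': 6, 'z': 1, 'x': 8}
i=6, x='x': counts = {'y': 6, 'z': 1, 'x': 14}
i=7, x='z': counts = {'y': 6, 'z': 8, 'x': 14}
i=8, x='y': counts = {'y': 14, 'z': 8, 'x': 14}
i=9, x='x': counts = {'y': 14, 'z': 8, 'x': 23}

{'y': 14, 'z': 8, 'x': 23}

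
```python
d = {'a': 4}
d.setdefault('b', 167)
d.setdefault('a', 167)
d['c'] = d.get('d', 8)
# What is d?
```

After line 1: d = {'a': 4}
After line 2 (setdefault adds 'b'=167): d = {'a': 4, 'b': 167}
After line 3 (setdefault 'a' no-op, already exists): d = {'a': 4, 'b': 167}
After line 4 (get('d', 8) returns default since 'd' not in d): d = {'a': 4, 'b': 167, 'c': 8}

{'a': 4, 'b': 167, 'c': 8}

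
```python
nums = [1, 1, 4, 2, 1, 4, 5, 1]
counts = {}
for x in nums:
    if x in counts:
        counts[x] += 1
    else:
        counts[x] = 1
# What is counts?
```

Initial: counts = {}, nums = [1, 1, 4, 2, 1, 4, 5, 1]
See 1: counts = {1: 1}
See 1: counts = {1: 2}
See 4: counts = {1: 2, 4: 1}
See 2: counts = {1: 2, 4: 1, 2: 1}
See 1: counts = {1: 3, 4: 1, 2: 1}
See 4: counts = {1: 3, 4: 2, 2: 1}
See 5: counts = {1: 3, 4: 2, 2: 1, 5: 1}
See 1: counts = {1: 4, 4: 2, 2: 1, 5: 1}

{1: 4, 4: 2, 2: 1, 5: 1}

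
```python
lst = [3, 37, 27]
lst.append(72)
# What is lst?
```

[3, 37, 27, 72]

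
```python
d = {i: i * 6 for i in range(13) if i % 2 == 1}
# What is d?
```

{1: 6, 3: 18, 5: 30, 7: 42, 9: 54, 11: 66}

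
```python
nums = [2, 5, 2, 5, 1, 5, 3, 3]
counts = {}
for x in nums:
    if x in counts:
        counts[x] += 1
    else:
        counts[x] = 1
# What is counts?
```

Initial: counts = {}, nums = [2, 5, 2, 5, 1, 5, 3, 3]
See 2: counts = {2: 1}
See 5: counts = {2: 1, 5: 1}
See 2: counts = {2: 2, 5: 1}
See 5: counts = {2: 2, 5: 2}
See 1: counts = {2: 2, 5: 2, 1: 1}
See 5: counts = {2: 2, 5: 3, 1: 1}
See 3: counts = {2: 2, 5: 3, 1: 1, 3: 1}
See 3: counts = {2: 2, 5: 3, 1: 1, 3: 2}

{2: 2, 5: 3, 1: 1, 3: 2}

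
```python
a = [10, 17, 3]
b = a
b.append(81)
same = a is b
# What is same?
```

After line 1: a = [10, 17, 3]
After line 2 (b = a is an alias, same object): a = [10, 17, 3], b = [10, 17, 3]
After line 3 (b.append mutates the shared list): a = [10, 17, 3, 81], b = [10, 17, 3, 81]
After line 4 (same = a is b; same object -> True): same = True

True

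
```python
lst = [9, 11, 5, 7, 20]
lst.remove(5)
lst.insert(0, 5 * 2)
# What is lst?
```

After line 1: lst = [9, 11, 5, 7, 20]
After line 2 (remove first 5): lst = [9, 11, 7, 20]
After line 3 (insert 10 at index 0): lst = [10, 9, 11, 7, 20]

[10, 9, 11, 7, 20]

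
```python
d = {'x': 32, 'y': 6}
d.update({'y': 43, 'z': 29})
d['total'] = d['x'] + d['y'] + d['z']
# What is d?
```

After line 1: d = {'x': 32, 'y': 6}
After line 2 (y overwritten, z added): d = {'x': 32, 'y': 43, 'z': 29}
After line 3 (total = 32 + 43 + 29 = 104): d = {'x': 32, 'y': 43, 'z': 29, 'total': 104}

{'x': 32, 'y': 43, 'z': 29, 'total': 104}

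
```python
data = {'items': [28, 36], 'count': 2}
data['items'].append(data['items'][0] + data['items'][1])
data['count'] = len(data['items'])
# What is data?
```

After line 1: data = {'items': [28, 36], 'count': 2}
After line 2 (append 28 + 36 = 64): data = {'items': [28, 36, 64], 'count': 2}
After line 3 (count = len(items) = 3): data = {'items': [28, 36, 64], 'count': 3}

{'items': [28, 36, 64], 'count': 3}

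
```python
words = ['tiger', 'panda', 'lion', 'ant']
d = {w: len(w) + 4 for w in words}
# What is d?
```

{'tiger': 9, 'panda': 9, 'lion': 8, 'ant': 7}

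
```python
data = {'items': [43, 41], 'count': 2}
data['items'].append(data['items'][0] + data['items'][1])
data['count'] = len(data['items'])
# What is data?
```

After line 1: data = {'items': [43, 41], 'count': 2}
After line 2 (append 43 + 41 = 84): data = {'items': [43, 41, 84], 'count': 2}
After line 3 (count = len(items) = 3): data = {'items': [43, 41, 84], 'count': 3}

{'items': [43, 41, 84], 'count': 3}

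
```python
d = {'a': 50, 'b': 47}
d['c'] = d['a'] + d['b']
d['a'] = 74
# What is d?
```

After line 1: d = {'a': 50, 'b': 47}
After line 2 (d['c'] = 50 + 47): d = {'a': 50, 'b': 47, 'c': 97}
After line 3: d = {'a': 74, 'b': 47, 'c': 97}

{'a': 74, 'b': 47, 'c': 97}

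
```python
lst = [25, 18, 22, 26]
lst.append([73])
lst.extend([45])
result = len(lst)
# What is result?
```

After line 1: lst = [25, 18, 22, 26]
After line 2 (append adds [73] as single element): lst = [25, 18, 22, 26, [73]]
After line 3 (extend unpacks [45], adds 45): lst = [25, 18, 22, 26, [73], 45]
After line 4: result = len(lst) = 6

6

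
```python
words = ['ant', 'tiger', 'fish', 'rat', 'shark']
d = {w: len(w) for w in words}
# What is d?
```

{'ant': 3, 'tiger': 5, 'fish': 4, 'rat': 3, 'shark': 5}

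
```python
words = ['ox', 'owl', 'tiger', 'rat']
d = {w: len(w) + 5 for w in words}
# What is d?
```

{'ox': 7, 'owl': 8, 'tiger': 10, 'rat': 8}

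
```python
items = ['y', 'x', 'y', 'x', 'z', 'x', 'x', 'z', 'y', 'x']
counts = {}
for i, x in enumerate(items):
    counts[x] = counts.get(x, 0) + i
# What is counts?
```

Initial: counts = {}, items = ['y', 'x', 'y', 'x', 'z', 'x', 'x', 'z', 'y', 'x']
i=0, x='y': counts = {'y': 0}
i=1, x='x': counts = {'y': 0, 'x': 1}
i=2, x='y': counts = {'y': 2, 'x': 1}
i=3, x='x': counts = {'y': 2, 'x': 4}
i=4, x='z': counts = {'y': 2, 'x': 4, 'z': 4}
i=5, x='x': counts = {'y': 2, 'x': 9, 'z': 4}
i=6, x='x': counts = {'y': 2, 'x': 15, 'z': 4}
i=7, x='z': counts = {'y': 2, 'x': 15, 'z': 11}
i=8, x='y': counts = {'y': 10, 'x': 15, 'z': 11}
i=9, x='x': counts = {'y': 10, 'x': 24, 'z': 11}

{'y': 10, 'x': 24, 'z': 11}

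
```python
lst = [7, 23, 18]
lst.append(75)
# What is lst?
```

[7, 23, 18, 75]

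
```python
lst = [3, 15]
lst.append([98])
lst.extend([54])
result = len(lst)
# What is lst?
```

After line 1: lst = [3, 15]
After line 2 (append adds [98] as single element): lst = [3, 15, [98]]
After line 3 (extend unpacks [54], adds 54): lst = [3, 15, [98], 54]
After line 4: result = len(lst) = 4

[3, 15, [98], 54]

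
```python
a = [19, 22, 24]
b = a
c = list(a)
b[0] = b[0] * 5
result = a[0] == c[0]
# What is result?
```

After line 1: a = [19, 22, 24]
After line 2 (b = a, alias): a = [19, 22, 24], b = [19, 22, 24]
After line 3 (c = list(a) is a copy, new object): c = [19, 22, 24]
After line 4 (b[0] = 19 * 5 = 95; mutates shared a/b): a = b = [95, 22, 24], c = [19, 22, 24]
After line 5 (a[0] = 95, c[0] = 19; result = False)

False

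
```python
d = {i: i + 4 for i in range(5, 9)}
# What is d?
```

{5: 9, 6: 10, 7: 11, 8: 12}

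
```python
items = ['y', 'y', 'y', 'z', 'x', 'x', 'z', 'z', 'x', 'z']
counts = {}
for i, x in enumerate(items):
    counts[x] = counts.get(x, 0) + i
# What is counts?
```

Initial: counts = {}, items = ['y', 'y', 'y', 'z', 'x', 'x', 'z', 'z', 'x', 'z']
i=0, x='y': counts = {'y': 0}
i=1, x='y': counts = {'y': 1}
i=2, x='y': counts = {'y': 3}
i=3, x='z': counts = {'y': 3, 'z': 3}
i=4, x='x': counts = {'y': 3, 'z': 3, 'x': 4}
i=5, x='x': counts = {'y': 3, 'z': 3, 'x': 9}
i=6, x='z': counts = {'y': 3, 'z': 9, 'x': 9}
i=7, x='z': counts = {'y': 3, 'z': 16, 'x': 9}
i=8, x='x': counts = {'y': 3, 'z': 16, 'x': 17}
i=9, x='z': counts = {'y': 3, 'z': 25, 'x': 17}

{'y': 3, 'z': 25, 'x': 17}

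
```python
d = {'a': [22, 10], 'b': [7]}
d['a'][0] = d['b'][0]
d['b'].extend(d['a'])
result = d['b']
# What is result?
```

After line 1: d = {'a': [22, 10], 'b': [7]}
After line 2 (a[0] = b[0] = 7): d = {'a': [7, 10], 'b': [7]}
After line 3 (b.extend(a) appends [7, 10]): d = {'a': [7, 10], 'b': [7, 7, 10]}
After line 4: result = d['b'] = [7, 7, 10]

[7, 7, 10]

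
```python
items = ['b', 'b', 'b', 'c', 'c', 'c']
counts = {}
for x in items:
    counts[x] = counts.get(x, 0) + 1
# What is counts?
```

Initial: counts = {}, items = ['b', 'b', 'b', 'c', 'c', 'c']
See 'b': counts = {'b': 1}
See 'b': counts = {'b': 2}
See 'b': counts = {'b': 3}
See 'c': counts = {'b': 3, 'c': 1}
See 'c': counts = {'b': 3, 'c': 2}
See 'c': counts = {'b': 3, 'c': 3}

{'b': 3, 'c': 3}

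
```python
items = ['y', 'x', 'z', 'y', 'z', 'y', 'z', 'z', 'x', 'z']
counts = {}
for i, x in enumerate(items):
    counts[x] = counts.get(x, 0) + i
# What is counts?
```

Initial: counts = {}, items = ['y', 'x', 'z', 'y', 'z', 'y', 'z', 'z', 'x', 'z']
i=0, x='y': counts = {'y': 0}
i=1, x='x': counts = {'y': 0, 'x': 1}
i=2, x='z': counts = {'y': 0, 'x': 1, 'z': 2}
i=3, x='y': counts = {'y': 3, 'x': 1, 'z': 2}
i=4, x='z': counts = {'y': 3, 'x': 1, 'z': 6}
i=5, x='y': counts = {'y': 8, 'x': 1, 'z': 6}
i=6, x='z': counts = {'y': 8, 'x': 1, 'z': 12}
i=7, x='z': counts = {'y': 8, 'x': 1, 'z': 19}
i=8, x='x': counts = {'y': 8, 'x': 9, 'z': 19}
i=9, x='z': counts = {'y': 8, 'x': 9, 'z': 28}

{'y': 8, 'x': 9, 'z': 28}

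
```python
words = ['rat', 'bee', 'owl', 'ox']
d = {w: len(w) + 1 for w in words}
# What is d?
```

{'rat': 4, 'bee': 4, 'owl': 4, 'ox': 3}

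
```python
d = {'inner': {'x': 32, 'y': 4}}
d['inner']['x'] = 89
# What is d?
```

After line 1: d = {'inner': {'x': 32, 'y': 4}}
After line 2 (inner x overwritten): d = {'inner': {'x': 89, 'y': 4}}

{'inner': {'x': 89, 'y': 4}}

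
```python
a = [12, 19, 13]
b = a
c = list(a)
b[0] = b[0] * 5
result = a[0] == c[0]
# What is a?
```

After line 1: a = [12, 19, 13]
After line 2 (b = a, alias): a = [12, 19, 13], b = [12, 19, 13]
After line 3 (c = list(a) is a copy, new object): c = [12, 19, 13]
After line 4 (b[0] = 12 * 5 = 60; mutates shared a/b): a = b = [60, 19, 13], c = [12, 19, 13]
After line 5 (a[0] = 60, c[0] = 12; result = False)

[60, 19, 13]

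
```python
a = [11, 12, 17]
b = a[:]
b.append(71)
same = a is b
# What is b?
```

After line 1: a = [11, 12, 17]
After line 2 (b = a[:] is a shallow copy, new object): a = [11, 12, 17], b = [11, 12, 17]
After line 3 (append only mutates b): a = [11, 12, 17], b = [11, 12, 17, 71]
After line 4 (same = a is b; different objects -> False): same = False

[11, 12, 17, 71]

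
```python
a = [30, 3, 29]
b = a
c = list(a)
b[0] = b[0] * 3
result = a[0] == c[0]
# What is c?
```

After line 1: a = [30, 3, 29]
After line 2 (b = a, alias): a = [30, 3, 29], b = [30, 3, 29]
After line 3 (c = list(a) is a copy, new object): c = [30, 3, 29]
After line 4 (b[0] = 30 * 3 = 90; mutates shared a/b): a = b = [90, 3, 29], c = [30, 3, 29]
After line 5 (a[0] = 90, c[0] = 30; result = False)

[30, 3, 29]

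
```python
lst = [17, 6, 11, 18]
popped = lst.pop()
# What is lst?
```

[17, 6, 11]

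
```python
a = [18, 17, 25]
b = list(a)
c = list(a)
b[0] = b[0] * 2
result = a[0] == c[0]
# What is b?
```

After line 1: a = [18, 17, 25]
After line 2 (b = list(a), copy): a = [18, 17, 25], b = [18, 17, 25]
After line 3 (c = list(a) is a copy, new object): c = [18, 17, 25]
After line 4 (b[0] = 18 * 2 = 36; only b mutates (copy)): a = [18, 17, 25], b = [36, 17, 25], c = [18, 17, 25]
After line 5 (a[0] = 18, c[0] = 18; result = True)

[36, 17, 25]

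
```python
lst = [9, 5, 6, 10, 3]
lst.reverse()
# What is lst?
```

[3, 10, 6, 5, 9]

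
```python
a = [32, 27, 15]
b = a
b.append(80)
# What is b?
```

After line 1: a = [32, 27, 15]
After line 2 (b = a is an alias, same object): a = [32, 27, 15], b = [32, 27, 15]
After line 3 (b.append mutates the shared list): a = [32, 27, 15, 80], b = [32, 27, 15, 80]

[32, 27, 15, 80]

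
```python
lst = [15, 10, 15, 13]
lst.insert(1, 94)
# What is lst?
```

[15, 94, 10, 15, 13]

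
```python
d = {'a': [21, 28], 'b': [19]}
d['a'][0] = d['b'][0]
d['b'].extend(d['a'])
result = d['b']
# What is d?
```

After line 1: d = {'a': [21, 28], 'b': [19]}
After line 2 (a[0] = b[0] = 19): d = {'a': [19, 28], 'b': [19]}
After line 3 (b.extend(a) appends [19, 28]): d = {'a': [19, 28], 'b': [19, 19, 28]}
After line 4: result = d['b'] = [19, 19, 28]

{'a': [19, 28], 'b': [19, 19, 28]}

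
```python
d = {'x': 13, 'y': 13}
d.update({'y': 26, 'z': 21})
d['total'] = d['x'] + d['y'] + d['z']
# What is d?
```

After line 1: d = {'x': 13, 'y': 13}
After line 2 (y overwritten, z added): d = {'x': 13, 'y': 26, 'z': 21}
After line 3 (total = 13 + 26 + 21 = 60): d = {'x': 13, 'y': 26, 'z': 21, 'total': 60}

{'x': 13, 'y': 26, 'z': 21, 'total': 60}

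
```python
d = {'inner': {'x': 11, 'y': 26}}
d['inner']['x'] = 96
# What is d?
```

After line 1: d = {'inner': {'x': 11, 'y': 26}}
After line 2 (inner x overwritten): d = {'inner': {'x': 96, 'y': 26}}

{'inner': {'x': 96, 'y': 26}}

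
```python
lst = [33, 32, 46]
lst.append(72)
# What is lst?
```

[33, 32, 46, 72]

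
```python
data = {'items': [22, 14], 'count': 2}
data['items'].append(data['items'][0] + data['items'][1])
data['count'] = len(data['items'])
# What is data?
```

After line 1: data = {'items': [22, 14], 'count': 2}
After line 2 (append 22 + 14 = 36): data = {'items': [22, 14, 36], 'count': 2}
After line 3 (count = len(items) = 3): data = {'items': [22, 14, 36], 'count': 3}

{'items': [22, 14, 36], 'count': 3}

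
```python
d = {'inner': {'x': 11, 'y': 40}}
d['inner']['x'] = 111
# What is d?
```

After line 1: d = {'inner': {'x': 11, 'y': 40}}
After line 2 (inner x overwritten): d = {'inner': {'x': 111, 'y': 40}}

{'inner': {'x': 111, 'y': 40}}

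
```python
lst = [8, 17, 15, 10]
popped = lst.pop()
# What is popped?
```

10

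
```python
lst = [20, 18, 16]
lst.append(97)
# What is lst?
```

[20, 18, 16, 97]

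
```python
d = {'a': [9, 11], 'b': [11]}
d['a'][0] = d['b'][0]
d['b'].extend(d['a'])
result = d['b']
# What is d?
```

After line 1: d = {'a': [9, 11], 'b': [11]}
After line 2 (a[0] = b[0] = 11): d = {'a': [11, 11], 'b': [11]}
After line 3 (b.extend(a) appends [11, 11]): d = {'a': [11, 11], 'b': [11, 11, 11]}
After line 4: result = d['b'] = [11, 11, 11]

{'a': [11, 11], 'b': [11, 11, 11]}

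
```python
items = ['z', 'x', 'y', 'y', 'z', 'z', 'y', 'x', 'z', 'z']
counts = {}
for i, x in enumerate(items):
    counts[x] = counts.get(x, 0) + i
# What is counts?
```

Initial: counts = {}, items = ['z', 'x', 'y', 'y', 'z', 'z', 'y', 'x', 'z', 'z']
i=0, x='z': counts = {'z': 0}
i=1, x='x': counts = {'z': 0, 'x': 1}
i=2, x='y': counts = {'z': 0, 'x': 1, 'y': 2}
i=3, x='y': counts = {'z': 0, 'x': 1, 'y': 5}
i=4, x='z': counts = {'z': 4, 'x': 1, 'y': 5}
i=5, x='z': counts = {'z': 9, 'x': 1, 'y': 5}
i=6, x='y': counts = {'z': 9, 'x': 1, 'y': 11}
i=7, x='x': counts = {'z': 9, 'x': 8, 'y': 11}
i=8, x='z': counts = {'z': 17, 'x': 8, 'y': 11}
i=9, x='z': counts = {'z': 26, 'x': 8, 'y': 11}

{'z': 26, 'x': 8, 'y': 11}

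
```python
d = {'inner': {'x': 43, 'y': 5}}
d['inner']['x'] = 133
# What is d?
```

After line 1: d = {'inner': {'x': 43, 'y': 5}}
After line 2 (inner x overwritten): d = {'inner': {'x': 133, 'y': 5}}

{'inner': {'x': 133, 'y': 5}}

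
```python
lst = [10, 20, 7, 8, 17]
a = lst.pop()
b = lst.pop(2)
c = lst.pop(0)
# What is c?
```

After line 1: lst = [10, 20, 7, 8, 17]
After line 2 (pop() -> a = 17): lst = [10, 20, 7, 8]
After line 3 (pop(2) -> b = 7): lst = [10, 20, 8]
After line 4 (pop(0) -> c = 10): lst = [20, 8]

10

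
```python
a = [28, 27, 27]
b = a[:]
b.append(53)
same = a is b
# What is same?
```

After line 1: a = [28, 27, 27]
After line 2 (b = a[:] is a shallow copy, new object): a = [28, 27, 27], b = [28, 27, 27]
After line 3 (append only mutates b): a = [28, 27, 27], b = [28, 27, 27, 53]
After line 4 (same = a is b; different objects -> False): same = False

False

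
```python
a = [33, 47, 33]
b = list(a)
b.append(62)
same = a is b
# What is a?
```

After line 1: a = [33, 47, 33]
After line 2 (b = list(a) is a shallow copy, new object): a = [33, 47, 33], b = [33, 47, 33]
After line 3 (append only mutates b): a = [33, 47, 33], b = [33, 47, 33, 62]
After line 4 (same = a is b; different objects -> False): same = False

[33, 47, 33]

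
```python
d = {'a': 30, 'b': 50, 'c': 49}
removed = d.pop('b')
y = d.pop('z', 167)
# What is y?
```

After line 1: d = {'a': 30, 'b': 50, 'c': 49}
After line 2 (pop 'b' returns 50): d = {'a': 30, 'c': 49}, removed = 50
After line 3 (pop 'z' missing, returns default 167): d = {'a': 30, 'c': 49}, y = 167

167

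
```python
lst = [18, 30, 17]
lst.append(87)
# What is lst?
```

[18, 30, 17, 87]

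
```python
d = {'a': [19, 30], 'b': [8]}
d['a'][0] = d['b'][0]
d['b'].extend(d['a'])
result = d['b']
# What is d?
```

After line 1: d = {'a': [19, 30], 'b': [8]}
After line 2 (a[0] = b[0] = 8): d = {'a': [8, 30], 'b': [8]}
After line 3 (b.extend(a) appends [8, 30]): d = {'a': [8, 30], 'b': [8, 8, 30]}
After line 4: result = d['b'] = [8, 8, 30]

{'a': [8, 30], 'b': [8, 8, 30]}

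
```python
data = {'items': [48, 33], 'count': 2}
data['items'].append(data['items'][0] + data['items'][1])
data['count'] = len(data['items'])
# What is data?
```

After line 1: data = {'items': [48, 33], 'count': 2}
After line 2 (append 48 + 33 = 81): data = {'items': [48, 33, 81], 'count': 2}
After line 3 (count = len(items) = 3): data = {'items': [48, 33, 81], 'count': 3}

{'items': [48, 33, 81], 'count': 3}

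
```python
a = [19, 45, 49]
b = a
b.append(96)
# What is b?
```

After line 1: a = [19, 45, 49]
After line 2 (b = a is an alias, same object): a = [19, 45, 49], b = [19, 45, 49]
After line 3 (b.append mutates the shared list): a = [19, 45, 49, 96], b = [19, 45, 49, 96]

[19, 45, 49, 96]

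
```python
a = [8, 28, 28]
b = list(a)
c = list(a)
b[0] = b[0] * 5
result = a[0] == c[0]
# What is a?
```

After line 1: a = [8, 28, 28]
After line 2 (b = list(a), copy): a = [8, 28, 28], b = [8, 28, 28]
After line 3 (c = list(a) is a copy, new object): c = [8, 28, 28]
After line 4 (b[0] = 8 * 5 = 40; only b mutates (copy)): a = [8, 28, 28], b = [40, 28, 28], c = [8, 28, 28]
After line 5 (a[0] = 8, c[0] = 8; result = True)

[8, 28, 28]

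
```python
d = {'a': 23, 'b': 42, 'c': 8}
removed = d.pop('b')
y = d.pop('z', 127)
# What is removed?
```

After line 1: d = {'a': 23, 'b': 42, 'c': 8}
After line 2 (pop 'b' returns 42): d = {'a': 23, 'c': 8}, removed = 42
After line 3 (pop 'z' missing, returns default 127): d = {'a': 23, 'c': 8}, y = 127

42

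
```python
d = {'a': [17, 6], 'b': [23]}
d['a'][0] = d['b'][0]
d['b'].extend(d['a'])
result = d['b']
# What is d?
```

After line 1: d = {'a': [17, 6], 'b': [23]}
After line 2 (a[0] = b[0] = 23): d = {'a': [23, 6], 'b': [23]}
After line 3 (b.extend(a) appends [23, 6]): d = {'a': [23, 6], 'b': [23, 23, 6]}
After line 4: result = d['b'] = [23, 23, 6]

{'a': [23, 6], 'b': [23, 23, 6]}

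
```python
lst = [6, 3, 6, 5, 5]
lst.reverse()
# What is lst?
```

[5, 5, 6, 3, 6]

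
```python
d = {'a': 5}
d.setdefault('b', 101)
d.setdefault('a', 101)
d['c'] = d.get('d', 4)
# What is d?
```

After line 1: d = {'a': 5}
After line 2 (setdefault adds 'b'=101): d = {'a': 5, 'b': 101}
After line 3 (setdefault 'a' no-op, already exists): d = {'a': 5, 'b': 101}
After line 4 (get('d', 4) returns default since 'd' not in d): d = {'a': 5, 'b': 101, 'c': 4}

{'a': 5, 'b': 101, 'c': 4}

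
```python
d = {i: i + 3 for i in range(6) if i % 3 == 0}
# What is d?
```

{0: 3, 3: 6}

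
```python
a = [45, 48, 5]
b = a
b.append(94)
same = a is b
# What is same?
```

After line 1: a = [45, 48, 5]
After line 2 (b = a is an alias, same object): a = [45, 48, 5], b = [45, 48, 5]
After line 3 (b.append mutates the shared list): a = [45, 48, 5, 94], b = [45, 48, 5, 94]
After line 4 (same = a is b; same object -> True): same = True

True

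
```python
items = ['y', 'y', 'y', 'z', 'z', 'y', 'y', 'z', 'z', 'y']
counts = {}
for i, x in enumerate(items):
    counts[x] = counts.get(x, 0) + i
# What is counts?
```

Initial: counts = {}, items = ['y', 'y', 'y', 'z', 'z', 'y', 'y', 'z', 'z', 'y']
i=0, x='y': counts = {'y': 0}
i=1, x='y': counts = {'y': 1}
i=2, x='y': counts = {'y': 3}
i=3, x='z': counts = {'y': 3, 'z': 3}
i=4, x='z': counts = {'y': 3, 'z': 7}
i=5, x='y': counts = {'y': 8, 'z': 7}
i=6, x='y': counts = {'y': 14, 'z': 7}
i=7, x='z': counts = {'y': 14, 'z': 14}
i=8, x='z': counts = {'y': 14, 'z': 22}
i=9, x='y': counts = {'y': 23, 'z': 22}

{'y': 23, 'z': 22}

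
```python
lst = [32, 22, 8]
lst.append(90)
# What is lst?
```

[32, 22, 8, 90]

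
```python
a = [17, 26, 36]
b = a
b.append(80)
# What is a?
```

After line 1: a = [17, 26, 36]
After line 2 (b = a is an alias, same object): a = [17, 26, 36], b = [17, 26, 36]
After line 3 (b.append mutates the shared list): a = [17, 26, 36, 80], b = [17, 26, 36, 80]

[17, 26, 36, 80]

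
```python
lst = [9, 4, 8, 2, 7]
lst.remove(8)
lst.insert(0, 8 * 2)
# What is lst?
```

After line 1: lst = [9, 4, 8, 2, 7]
After line 2 (remove first 8): lst = [9, 4, 2, 7]
After line 3 (insert 16 at index 0): lst = [16, 9, 4, 2, 7]

[16, 9, 4, 2, 7]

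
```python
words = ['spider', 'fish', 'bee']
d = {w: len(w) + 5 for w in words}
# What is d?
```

{'spider': 11, 'fish': 9, 'bee': 8}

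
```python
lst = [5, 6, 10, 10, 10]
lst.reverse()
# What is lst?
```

[10, 10, 10, 6, 5]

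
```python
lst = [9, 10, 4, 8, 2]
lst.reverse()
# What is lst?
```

[2, 8, 4, 10, 9]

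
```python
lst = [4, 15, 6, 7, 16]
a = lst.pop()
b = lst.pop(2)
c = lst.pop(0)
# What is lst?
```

After line 1: lst = [4, 15, 6, 7, 16]
After line 2 (pop() -> a = 16): lst = [4, 15, 6, 7]
After line 3 (pop(2) -> b = 6): lst = [4, 15, 7]
After line 4 (pop(0) -> c = 4): lst = [15, 7]

[15, 7]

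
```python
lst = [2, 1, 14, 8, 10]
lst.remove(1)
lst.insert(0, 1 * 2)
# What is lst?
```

After line 1: lst = [2, 1, 14, 8, 10]
After line 2 (remove first 1): lst = [2, 14, 8, 10]
After line 3 (insert 2 at index 0): lst = [2, 2, 14, 8, 10]

[2, 2, 14, 8, 10]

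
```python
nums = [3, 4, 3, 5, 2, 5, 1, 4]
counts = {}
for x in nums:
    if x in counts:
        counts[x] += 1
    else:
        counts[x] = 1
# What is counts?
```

Initial: counts = {}, nums = [3, 4, 3, 5, 2, 5, 1, 4]
See 3: counts = {3: 1}
See 4: counts = {3: 1, 4: 1}
See 3: counts = {3: 2, 4: 1}
See 5: counts = {3: 2, 4: 1, 5: 1}
See 2: counts = {3: 2, 4: 1, 5: 1, 2: 1}
See 5: counts = {3: 2, 4: 1, 5: 2, 2: 1}
See 1: counts = {3: 2, 4: 1, 5: 2, 2: 1, 1: 1}
See 4: counts = {3: 2, 4: 2, 5: 2, 2: 1, 1: 1}

{3: 2, 4: 2, 5: 2, 2: 1, 1: 1}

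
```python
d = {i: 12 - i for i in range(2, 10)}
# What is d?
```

{2: 10, 3: 9, 4: 8, 5: 7, 6: 6, 7: 5, 8: 4, 9: 3}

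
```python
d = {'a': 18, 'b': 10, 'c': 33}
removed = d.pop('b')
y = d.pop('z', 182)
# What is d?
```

After line 1: d = {'a': 18, 'b': 10, 'c': 33}
After line 2 (pop 'b' returns 10): d = {'a': 18, 'c': 33}, removed = 10
After line 3 (pop 'z' missing, returns default 182): d = {'a': 18, 'c': 33}, y = 182

{'a': 18, 'c': 33}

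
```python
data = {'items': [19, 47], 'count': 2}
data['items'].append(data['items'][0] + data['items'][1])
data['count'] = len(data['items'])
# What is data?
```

After line 1: data = {'items': [19, 47], 'count': 2}
After line 2 (append 19 + 47 = 66): data = {'items': [19, 47, 66], 'count': 2}
After line 3 (count = len(items) = 3): data = {'items': [19, 47, 66], 'count': 3}

{'items': [19, 47, 66], 'count': 3}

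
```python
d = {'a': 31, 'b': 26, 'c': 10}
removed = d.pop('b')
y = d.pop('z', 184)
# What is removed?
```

After line 1: d = {'a': 31, 'b': 26, 'c': 10}
After line 2 (pop 'b' returns 26): d = {'a': 31, 'c': 10}, removed = 26
After line 3 (pop 'z' missing, returns default 184): d = {'a': 31, 'c': 10}, y = 184

26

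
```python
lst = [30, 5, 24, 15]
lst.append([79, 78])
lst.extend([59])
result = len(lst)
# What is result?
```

After line 1: lst = [30, 5, 24, 15]
After line 2 (append adds [79, 78] as single element): lst = [30, 5, 24, 15, [79, 78]]
After line 3 (extend unpacks [59], adds 59): lst = [30, 5, 24, 15, [79, 78], 59]
After line 4: result = len(lst) = 6

6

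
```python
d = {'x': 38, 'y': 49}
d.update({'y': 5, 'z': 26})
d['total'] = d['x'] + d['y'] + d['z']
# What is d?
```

After line 1: d = {'x': 38, 'y': 49}
After line 2 (y overwritten, z added): d = {'x': 38, 'y': 5, 'z': 26}
After line 3 (total = 38 + 5 + 26 = 69): d = {'x': 38, 'y': 5, 'z': 26, 'total': 69}

{'x': 38, 'y': 5, 'z': 26, 'total': 69}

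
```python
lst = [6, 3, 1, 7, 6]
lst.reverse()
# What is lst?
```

[6, 7, 1, 3, 6]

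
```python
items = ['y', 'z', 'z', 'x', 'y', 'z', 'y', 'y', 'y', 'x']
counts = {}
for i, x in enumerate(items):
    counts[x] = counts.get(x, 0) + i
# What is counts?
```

Initial: counts = {}, items = ['y', 'z', 'z', 'x', 'y', 'z', 'y', 'y', 'y', 'x']
i=0, x='y': counts = {'y': 0}
i=1, x='z': counts = {'y': 0, 'z': 1}
i=2, x='z': counts = {'y': 0, 'z': 3}
i=3, x='x': counts = {'y': 0, 'z': 3, 'x': 3}
i=4, x='y': counts = {'y': 4, 'z': 3, 'x': 3}
i=5, x='z': counts = {'y': 4, 'z': 8, 'x': 3}
i=6, x='y': counts = {'y': 10, 'z': 8, 'x': 3}
i=7, x='y': counts = {'y': 17, 'z': 8, 'x': 3}
i=8, x='y': counts = {'y': 25, 'z': 8, 'x': 3}
i=9, x='x': counts = {'y': 25, 'z': 8, 'x': 12}

{'y': 25, 'z': 8, 'x': 12}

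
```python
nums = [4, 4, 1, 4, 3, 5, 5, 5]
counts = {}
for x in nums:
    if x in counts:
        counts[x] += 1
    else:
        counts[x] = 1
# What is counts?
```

Initial: counts = {}, nums = [4, 4, 1, 4, 3, 5, 5, 5]
See 4: counts = {4: 1}
See 4: counts = {4: 2}
See 1: counts = {4: 2, 1: 1}
See 4: counts = {4: 3, 1: 1}
See 3: counts = {4: 3, 1: 1, 3: 1}
See 5: counts = {4: 3, 1: 1, 3: 1, 5: 1}
See 5: counts = {4: 3, 1: 1, 3: 1, 5: 2}
See 5: counts = {4: 3, 1: 1, 3: 1, 5: 3}

{4: 3, 1: 1, 3: 1, 5: 3}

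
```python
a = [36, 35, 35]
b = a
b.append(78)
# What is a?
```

After line 1: a = [36, 35, 35]
After line 2 (b = a is an alias, same object): a = [36, 35, 35], b = [36, 35, 35]
After line 3 (b.append mutates the shared list): a = [36, 35, 35, 78], b = [36, 35, 35, 78]

[36, 35, 35, 78]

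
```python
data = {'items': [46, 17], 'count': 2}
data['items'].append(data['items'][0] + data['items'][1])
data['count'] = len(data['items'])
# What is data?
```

After line 1: data = {'items': [46, 17], 'count': 2}
After line 2 (append 46 + 17 = 63): data = {'items': [46, 17, 63], 'count': 2}
After line 3 (count = len(items) = 3): data = {'items': [46, 17, 63], 'count': 3}

{'items': [46, 17, 63], 'count': 3}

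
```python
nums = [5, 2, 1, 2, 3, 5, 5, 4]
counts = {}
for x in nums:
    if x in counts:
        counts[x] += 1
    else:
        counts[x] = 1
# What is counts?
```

Initial: counts = {}, nums = [5, 2, 1, 2, 3, 5, 5, 4]
See 5: counts = {5: 1}
See 2: counts = {5: 1, 2: 1}
See 1: counts = {5: 1, 2: 1, 1: 1}
See 2: counts = {5: 1, 2: 2, 1: 1}
See 3: counts = {5: 1, 2: 2, 1: 1, 3: 1}
See 5: counts = {5: 2, 2: 2, 1: 1, 3: 1}
See 5: counts = {5: 3, 2: 2, 1: 1, 3: 1}
See 4: counts = {5: 3, 2: 2, 1: 1, 3: 1, 4: 1}

{5: 3, 2: 2, 1: 1, 3: 1, 4: 1}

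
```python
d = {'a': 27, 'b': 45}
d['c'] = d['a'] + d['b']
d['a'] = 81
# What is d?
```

After line 1: d = {'a': 27, 'b': 45}
After line 2 (d['c'] = 27 + 45): d = {'a': 27, 'b': 45, 'c': 72}
After line 3: d = {'a': 81, 'b': 45, 'c': 72}

{'a': 81, 'b': 45, 'c': 72}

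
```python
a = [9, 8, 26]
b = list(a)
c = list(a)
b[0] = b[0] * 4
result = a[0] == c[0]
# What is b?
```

After line 1: a = [9, 8, 26]
After line 2 (b = list(a), copy): a = [9, 8, 26], b = [9, 8, 26]
After line 3 (c = list(a) is a copy, new object): c = [9, 8, 26]
After line 4 (b[0] = 9 * 4 = 36; only b mutates (copy)): a = [9, 8, 26], b = [36, 8, 26], c = [9, 8, 26]
After line 5 (a[0] = 9, c[0] = 9; result = True)

[36, 8, 26]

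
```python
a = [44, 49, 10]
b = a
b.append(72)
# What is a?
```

After line 1: a = [44, 49, 10]
After line 2 (b = a is an alias, same object): a = [44, 49, 10], b = [44, 49, 10]
After line 3 (b.append mutates the shared list): a = [44, 49, 10, 72], b = [44, 49, 10, 72]

[44, 49, 10, 72]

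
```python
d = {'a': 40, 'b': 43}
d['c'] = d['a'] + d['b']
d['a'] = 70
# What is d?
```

After line 1: d = {'a': 40, 'b': 43}
After line 2 (d['c'] = 40 + 43): d = {'a': 40, 'b': 43, 'c': 83}
After line 3: d = {'a': 70, 'b': 43, 'c': 83}

{'a': 70, 'b': 43, 'c': 83}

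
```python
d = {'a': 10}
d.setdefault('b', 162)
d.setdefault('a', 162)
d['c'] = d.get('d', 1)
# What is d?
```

After line 1: d = {'a': 10}
After line 2 (setdefault adds 'b'=162): d = {'a': 10, 'b': 162}
After line 3 (setdefault 'a' no-op, already exists): d = {'a': 10, 'b': 162}
After line 4 (get('d', 1) returns default since 'd' not in d): d = {'a': 10, 'b': 162, 'c': 1}

{'a': 10, 'b': 162, 'c': 1}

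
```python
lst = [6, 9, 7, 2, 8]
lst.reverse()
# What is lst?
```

[8, 2, 7, 9, 6]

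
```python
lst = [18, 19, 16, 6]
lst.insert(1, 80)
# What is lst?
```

[18, 80, 19, 16, 6]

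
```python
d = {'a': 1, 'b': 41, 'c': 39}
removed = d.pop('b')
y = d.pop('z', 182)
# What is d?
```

After line 1: d = {'a': 1, 'b': 41, 'c': 39}
After line 2 (pop 'b' returns 41): d = {'a': 1, 'c': 39}, removed = 41
After line 3 (pop 'z' missing, returns default 182): d = {'a': 1, 'c': 39}, y = 182

{'a': 1, 'c': 39}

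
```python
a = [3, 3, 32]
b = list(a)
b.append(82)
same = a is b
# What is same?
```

After line 1: a = [3, 3, 32]
After line 2 (b = list(a) is a shallow copy, new object): a = [3, 3, 32], b = [3, 3, 32]
After line 3 (append only mutates b): a = [3, 3, 32], b = [3, 3, 32, 82]
After line 4 (same = a is b; different objects -> False): same = False

False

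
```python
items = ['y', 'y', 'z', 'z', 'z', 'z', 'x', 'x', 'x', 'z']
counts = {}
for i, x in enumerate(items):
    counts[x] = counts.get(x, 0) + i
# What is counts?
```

Initial: counts = {}, items = ['y', 'y', 'z', 'z', 'z', 'z', 'x', 'x', 'x', 'z']
i=0, x='y': counts = {'y': 0}
i=1, x='y': counts = {'y': 1}
i=2, x='z': counts = {'y': 1, 'z': 2}
i=3, x='z': counts = {'y': 1, 'z': 5}
i=4, x='z': counts = {'y': 1, 'z': 9}
i=5, x='z': counts = {'y': 1, 'z': 14}
i=6, x='x': counts = {'y': 1, 'z': 14, 'x': 6}
i=7, x='x': counts = {'y': 1, 'z': 14, 'x': 13}
i=8, x='x': counts = {'y': 1, 'z': 14, 'x': 21}
i=9, x='z': counts = {'y': 1, 'z': 23, 'x': 21}

{'y': 1, 'z': 23, 'x': 21}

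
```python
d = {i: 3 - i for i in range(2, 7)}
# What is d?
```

{2: 1, 3: 0, 4: -1, 5: -2, 6: -3}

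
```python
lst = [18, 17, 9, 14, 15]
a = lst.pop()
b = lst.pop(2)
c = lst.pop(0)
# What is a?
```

After line 1: lst = [18, 17, 9, 14, 15]
After line 2 (pop() -> a = 15): lst = [18, 17, 9, 14]
After line 3 (pop(2) -> b = 9): lst = [18, 17, 14]
After line 4 (pop(0) -> c = 18): lst = [17, 14]

15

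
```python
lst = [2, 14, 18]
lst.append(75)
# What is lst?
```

[2, 14, 18, 75]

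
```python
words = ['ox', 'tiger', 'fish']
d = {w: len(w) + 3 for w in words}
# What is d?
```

{'ox': 5, 'tiger': 8, 'fish': 7}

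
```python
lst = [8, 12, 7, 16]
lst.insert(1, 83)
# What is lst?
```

[8, 83, 12, 7, 16]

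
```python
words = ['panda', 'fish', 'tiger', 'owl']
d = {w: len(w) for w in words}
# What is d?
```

{'panda': 5, 'fish': 4, 'tiger': 5, 'owl': 3}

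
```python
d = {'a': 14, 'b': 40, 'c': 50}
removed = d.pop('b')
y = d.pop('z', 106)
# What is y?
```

After line 1: d = {'a': 14, 'b': 40, 'c': 50}
After line 2 (pop 'b' returns 40): d = {'a': 14, 'c': 50}, removed = 40
After line 3 (pop 'z' missing, returns default 106): d = {'a': 14, 'c': 50}, y = 106

106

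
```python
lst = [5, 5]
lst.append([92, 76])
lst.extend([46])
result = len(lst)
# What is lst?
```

After line 1: lst = [5, 5]
After line 2 (append adds [92, 76] as single element): lst = [5, 5, [92, 76]]
After line 3 (extend unpacks [46], adds 46): lst = [5, 5, [92, 76], 46]
After line 4: result = len(lst) = 4

[5, 5, [92, 76], 46]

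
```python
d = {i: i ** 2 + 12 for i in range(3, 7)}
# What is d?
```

{3: 21, 4: 28, 5: 37, 6: 48}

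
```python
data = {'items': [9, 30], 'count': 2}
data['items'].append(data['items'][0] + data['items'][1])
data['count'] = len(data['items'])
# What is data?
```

After line 1: data = {'items': [9, 30], 'count': 2}
After line 2 (append 9 + 30 = 39): data = {'items': [9, 30, 39], 'count': 2}
After line 3 (count = len(items) = 3): data = {'items': [9, 30, 39], 'count': 3}

{'items': [9, 30, 39], 'count': 3}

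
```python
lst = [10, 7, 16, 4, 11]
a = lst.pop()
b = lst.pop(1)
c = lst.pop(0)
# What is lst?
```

After line 1: lst = [10, 7, 16, 4, 11]
After line 2 (pop() -> a = 11): lst = [10, 7, 16, 4]
After line 3 (pop(1) -> b = 7): lst = [10, 16, 4]
After line 4 (pop(0) -> c = 10): lst = [16, 4]

[16, 4]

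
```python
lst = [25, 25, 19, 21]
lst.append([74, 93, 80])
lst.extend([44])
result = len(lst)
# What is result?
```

After line 1: lst = [25, 25, 19, 21]
After line 2 (append adds [74, 93, 80] as single element): lst = [25, 25, 19, 21, [74, 93, 80]]
After line 3 (extend unpacks [44], adds 44): lst = [25, 25, 19, 21, [74, 93, 80], 44]
After line 4: result = len(lst) = 6

6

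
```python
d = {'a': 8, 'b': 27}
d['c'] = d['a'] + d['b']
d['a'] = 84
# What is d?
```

After line 1: d = {'a': 8, 'b': 27}
After line 2 (d['c'] = 8 + 27): d = {'a': 8, 'b': 27, 'c': 35}
After line 3: d = {'a': 84, 'b': 27, 'c': 35}

{'a': 84, 'b': 27, 'c': 35}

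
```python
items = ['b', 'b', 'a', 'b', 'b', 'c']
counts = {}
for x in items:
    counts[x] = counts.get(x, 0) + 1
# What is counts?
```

Initial: counts = {}, items = ['b', 'b', 'a', 'b', 'b', 'c']
See 'b': counts = {'b': 1}
See 'b': counts = {'b': 2}
See 'a': counts = {'b': 2, 'a': 1}
See 'b': counts = {'b': 3, 'a': 1}
See 'b': counts = {'b': 4, 'a': 1}
See 'c': counts = {'b': 4, 'a': 1, 'c': 1}

{'b': 4, 'a': 1, 'c': 1}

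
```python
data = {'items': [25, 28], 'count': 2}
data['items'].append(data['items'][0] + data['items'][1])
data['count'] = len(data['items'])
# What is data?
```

After line 1: data = {'items': [25, 28], 'count': 2}
After line 2 (append 25 + 28 = 53): data = {'items': [25, 28, 53], 'count': 2}
After line 3 (count = len(items) = 3): data = {'items': [25, 28, 53], 'count': 3}

{'items': [25, 28, 53], 'count': 3}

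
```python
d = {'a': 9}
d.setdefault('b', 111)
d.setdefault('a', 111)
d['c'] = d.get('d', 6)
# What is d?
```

After line 1: d = {'a': 9}
After line 2 (setdefault adds 'b'=111): d = {'a': 9, 'b': 111}
After line 3 (setdefault 'a' no-op, already exists): d = {'a': 9, 'b': 111}
After line 4 (get('d', 6) returns default since 'd' not in d): d = {'a': 9, 'b': 111, 'c': 6}

{'a': 9, 'b': 111, 'c': 6}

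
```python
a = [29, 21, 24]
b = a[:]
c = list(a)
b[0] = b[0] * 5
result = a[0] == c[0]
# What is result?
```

After line 1: a = [29, 21, 24]
After line 2 (b = a[:], copy): a = [29, 21, 24], b = [29, 21, 24]
After line 3 (c = list(a) is a copy, new object): c = [29, 21, 24]
After line 4 (b[0] = 29 * 5 = 145; only b mutates (copy)): a = [29, 21, 24], b = [145, 21, 24], c = [29, 21, 24]
After line 5 (a[0] = 29, c[0] = 29; result = True)

True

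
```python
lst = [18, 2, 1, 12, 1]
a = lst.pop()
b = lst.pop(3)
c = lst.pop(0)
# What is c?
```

After line 1: lst = [18, 2, 1, 12, 1]
After line 2 (pop() -> a = 1): lst = [18, 2, 1, 12]
After line 3 (pop(3) -> b = 12): lst = [18, 2, 1]
After line 4 (pop(0) -> c = 18): lst = [2, 1]

18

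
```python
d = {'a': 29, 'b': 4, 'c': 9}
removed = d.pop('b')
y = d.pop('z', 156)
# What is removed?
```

After line 1: d = {'a': 29, 'b': 4, 'c': 9}
After line 2 (pop 'b' returns 4): d = {'a': 29, 'c': 9}, removed = 4
After line 3 (pop 'z' missing, returns default 156): d = {'a': 29, 'c': 9}, y = 156

4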